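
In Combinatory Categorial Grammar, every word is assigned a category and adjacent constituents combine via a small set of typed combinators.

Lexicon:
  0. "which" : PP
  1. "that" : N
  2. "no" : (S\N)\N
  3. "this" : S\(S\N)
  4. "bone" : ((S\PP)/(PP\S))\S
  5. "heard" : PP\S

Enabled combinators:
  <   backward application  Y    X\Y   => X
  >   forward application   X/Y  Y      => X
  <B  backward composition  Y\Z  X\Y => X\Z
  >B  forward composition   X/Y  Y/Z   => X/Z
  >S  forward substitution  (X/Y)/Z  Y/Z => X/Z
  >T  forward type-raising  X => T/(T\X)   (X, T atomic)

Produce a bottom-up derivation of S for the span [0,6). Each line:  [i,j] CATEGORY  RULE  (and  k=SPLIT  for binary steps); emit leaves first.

[0,1] PP  lex  "which"
[1,2] N  lex  "that"
[2,3] (S\N)\N  lex  "no"
[1,3] S\N  <  k=2
[3,4] S\(S\N)  lex  "this"
[1,4] S  <  k=3
[4,5] ((S\PP)/(PP\S))\S  lex  "bone"
[1,5] (S\PP)/(PP\S)  <  k=4
[5,6] PP\S  lex  "heard"
[1,6] S\PP  >  k=5
[0,6] S  <  k=1

[0,6] S   <
  [0,1] "which" : PP
  [1,6] S\PP   >
    [1,5] (S\PP)/(PP\S)   <
      [1,4] S   <
        [1,3] S\N   <
          [1,2] "that" : N
          [2,3] "no" : (S\N)\N
        [3,4] "this" : S\(S\N)
      [4,5] "bone" : ((S\PP)/(PP\S))\S
    [5,6] "heard" : PP\S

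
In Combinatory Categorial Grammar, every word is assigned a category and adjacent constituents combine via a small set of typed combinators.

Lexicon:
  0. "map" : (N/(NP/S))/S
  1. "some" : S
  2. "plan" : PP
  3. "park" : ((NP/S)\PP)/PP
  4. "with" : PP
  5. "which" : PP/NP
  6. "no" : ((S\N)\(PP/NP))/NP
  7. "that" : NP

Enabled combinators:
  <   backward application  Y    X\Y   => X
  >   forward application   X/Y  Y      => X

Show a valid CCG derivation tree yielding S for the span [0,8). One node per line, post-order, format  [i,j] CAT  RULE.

[0,8] S   <
  [0,5] N   >
    [0,2] N/(NP/S)   >
      [0,1] "map" : (N/(NP/S))/S
      [1,2] "some" : S
    [2,5] NP/S   <
      [2,3] "plan" : PP
      [3,5] (NP/S)\PP   >
        [3,4] "park" : ((NP/S)\PP)/PP
        [4,5] "with" : PP
  [5,8] S\N   <
    [5,6] "which" : PP/NP
    [6,8] (S\N)\(PP/NP)   >
      [6,7] "no" : ((S\N)\(PP/NP))/NP
      [7,8] "that" : NP

[0,1] (N/(NP/S))/S  lex  "map"
[1,2] S  lex  "some"
[0,2] N/(NP/S)  >  k=1
[2,3] PP  lex  "plan"
[3,4] ((NP/S)\PP)/PP  lex  "park"
[4,5] PP  lex  "with"
[3,5] (NP/S)\PP  >  k=4
[2,5] NP/S  <  k=3
[0,5] N  >  k=2
[5,6] PP/NP  lex  "which"
[6,7] ((S\N)\(PP/NP))/NP  lex  "no"
[7,8] NP  lex  "that"
[6,8] (S\N)\(PP/NP)  >  k=7
[5,8] S\N  <  k=6
[0,8] S  <  k=5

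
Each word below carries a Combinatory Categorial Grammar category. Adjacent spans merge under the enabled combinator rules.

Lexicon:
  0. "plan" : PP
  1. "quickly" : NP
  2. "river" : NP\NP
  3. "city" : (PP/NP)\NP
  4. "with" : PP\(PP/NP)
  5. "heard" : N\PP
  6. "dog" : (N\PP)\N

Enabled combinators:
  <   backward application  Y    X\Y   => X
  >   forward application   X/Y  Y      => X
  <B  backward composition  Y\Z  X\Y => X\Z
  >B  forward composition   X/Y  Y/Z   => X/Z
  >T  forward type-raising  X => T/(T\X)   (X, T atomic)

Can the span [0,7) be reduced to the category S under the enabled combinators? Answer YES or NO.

PP NP NP\NP (PP/NP)\NP PP\(PP/NP) N\PP (N\PP)\N
CKY chart[0,7] = {N, N/(N\N), NP/(NP\N), PP/(PP\N), S/(S\N)}; S ∉ chart

NO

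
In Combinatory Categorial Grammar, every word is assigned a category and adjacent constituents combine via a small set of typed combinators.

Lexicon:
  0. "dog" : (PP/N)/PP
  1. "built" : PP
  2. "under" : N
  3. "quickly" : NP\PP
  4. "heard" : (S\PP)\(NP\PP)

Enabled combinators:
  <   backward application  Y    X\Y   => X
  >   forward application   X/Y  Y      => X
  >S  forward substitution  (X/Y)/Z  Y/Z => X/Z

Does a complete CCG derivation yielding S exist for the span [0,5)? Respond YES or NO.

[0,5] S   <
  [0,3] PP   >
    [0,2] PP/N   >
      [0,1] "dog" : (PP/N)/PP
      [1,2] "built" : PP
    [2,3] "under" : N
  [3,5] S\PP   <
    [3,4] "quickly" : NP\PP
    [4,5] "heard" : (S\PP)\(NP\PP)

YES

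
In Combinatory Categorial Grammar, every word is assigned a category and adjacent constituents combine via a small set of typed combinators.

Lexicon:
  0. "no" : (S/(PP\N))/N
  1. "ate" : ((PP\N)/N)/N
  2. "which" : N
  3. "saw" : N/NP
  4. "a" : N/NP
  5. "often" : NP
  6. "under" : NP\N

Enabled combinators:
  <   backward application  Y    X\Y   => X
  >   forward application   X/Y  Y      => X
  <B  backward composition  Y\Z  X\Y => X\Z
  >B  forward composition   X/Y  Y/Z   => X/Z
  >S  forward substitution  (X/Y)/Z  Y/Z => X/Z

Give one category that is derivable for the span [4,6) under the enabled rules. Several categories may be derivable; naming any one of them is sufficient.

[0,7] S   >
  [0,3] S/N   >S
    [0,1] "no" : (S/(PP\N))/N
    [1,3] (PP\N)/N   >
      [1,2] "ate" : ((PP\N)/N)/N
      [2,3] "which" : N
  [3,7] N   >
    [3,4] "saw" : N/NP
    [4,7] NP   <
      [4,6] N   >
        [4,5] "a" : N/NP
        [5,6] "often" : NP
      [6,7] "under" : NP\N

N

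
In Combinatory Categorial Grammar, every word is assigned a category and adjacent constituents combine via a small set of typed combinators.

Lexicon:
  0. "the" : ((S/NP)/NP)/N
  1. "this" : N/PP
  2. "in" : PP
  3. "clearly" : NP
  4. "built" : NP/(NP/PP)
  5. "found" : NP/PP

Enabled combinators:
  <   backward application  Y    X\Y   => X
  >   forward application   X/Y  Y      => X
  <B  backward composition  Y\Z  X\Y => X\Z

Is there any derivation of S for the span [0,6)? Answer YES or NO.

YES

[0,6] S   >
  [0,4] S/NP   >
    [0,3] (S/NP)/NP   >
      [0,1] "the" : ((S/NP)/NP)/N
      [1,3] N   >
        [1,2] "this" : N/PP
        [2,3] "in" : PP
    [3,4] "clearly" : NP
  [4,6] NP   >
    [4,5] "built" : NP/(NP/PP)
    [5,6] "found" : NP/PP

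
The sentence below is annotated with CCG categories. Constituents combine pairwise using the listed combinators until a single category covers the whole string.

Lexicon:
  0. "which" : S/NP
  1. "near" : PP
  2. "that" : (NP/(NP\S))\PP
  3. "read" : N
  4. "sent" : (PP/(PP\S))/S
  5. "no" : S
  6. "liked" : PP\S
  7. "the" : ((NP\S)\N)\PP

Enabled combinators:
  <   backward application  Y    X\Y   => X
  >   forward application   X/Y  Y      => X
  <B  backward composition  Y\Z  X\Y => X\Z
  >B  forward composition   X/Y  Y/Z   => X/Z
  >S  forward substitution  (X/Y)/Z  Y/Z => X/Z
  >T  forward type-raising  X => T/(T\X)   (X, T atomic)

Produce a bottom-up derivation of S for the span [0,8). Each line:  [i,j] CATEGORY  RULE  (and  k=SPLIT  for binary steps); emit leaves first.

[0,1] S/NP  lex  "which"
[1,2] PP  lex  "near"
[2,3] (NP/(NP\S))\PP  lex  "that"
[1,3] NP/(NP\S)  <  k=2
[3,4] N  lex  "read"
[4,5] (PP/(PP\S))/S  lex  "sent"
[5,6] S  lex  "no"
[4,6] PP/(PP\S)  >  k=5
[6,7] PP\S  lex  "liked"
[4,7] PP  >  k=6
[7,8] ((NP\S)\N)\PP  lex  "the"
[4,8] (NP\S)\N  <  k=7
[3,8] NP\S  <  k=4
[1,8] NP  >  k=3
[0,8] S  >  k=1

[0,8] S   >
  [0,1] "which" : S/NP
  [1,8] NP   >
    [1,3] NP/(NP\S)   <
      [1,2] "near" : PP
      [2,3] "that" : (NP/(NP\S))\PP
    [3,8] NP\S   <
      [3,4] "read" : N
      [4,8] (NP\S)\N   <
        [4,7] PP   >
          [4,6] PP/(PP\S)   >
            [4,5] "sent" : (PP/(PP\S))/S
            [5,6] "no" : S
          [6,7] "liked" : PP\S
        [7,8] "the" : ((NP\S)\N)\PP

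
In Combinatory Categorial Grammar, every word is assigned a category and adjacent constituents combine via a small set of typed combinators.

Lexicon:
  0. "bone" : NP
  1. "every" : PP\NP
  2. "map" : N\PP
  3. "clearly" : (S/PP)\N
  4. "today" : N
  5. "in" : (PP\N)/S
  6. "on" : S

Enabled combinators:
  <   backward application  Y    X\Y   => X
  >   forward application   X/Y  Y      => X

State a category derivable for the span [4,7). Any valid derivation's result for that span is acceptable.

[0,7] S   >
  [0,4] S/PP   <
    [0,3] N   <
      [0,2] PP   <
        [0,1] "bone" : NP
        [1,2] "every" : PP\NP
      [2,3] "map" : N\PP
    [3,4] "clearly" : (S/PP)\N
  [4,7] PP   <
    [4,5] "today" : N
    [5,7] PP\N   >
      [5,6] "in" : (PP\N)/S
      [6,7] "on" : S

PP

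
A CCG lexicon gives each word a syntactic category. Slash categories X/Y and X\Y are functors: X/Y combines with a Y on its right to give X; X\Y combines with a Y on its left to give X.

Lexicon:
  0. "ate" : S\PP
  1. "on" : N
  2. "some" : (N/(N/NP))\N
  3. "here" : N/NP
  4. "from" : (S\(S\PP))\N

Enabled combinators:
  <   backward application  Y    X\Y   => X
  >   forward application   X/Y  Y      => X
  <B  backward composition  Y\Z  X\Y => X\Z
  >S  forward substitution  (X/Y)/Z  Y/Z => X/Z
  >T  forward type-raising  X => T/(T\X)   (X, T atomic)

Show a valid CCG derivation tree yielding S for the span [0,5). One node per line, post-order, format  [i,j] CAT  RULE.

[0,1] S\PP  lex  "ate"
[1,2] N  lex  "on"
[2,3] (N/(N/NP))\N  lex  "some"
[1,3] N/(N/NP)  <  k=2
[3,4] N/NP  lex  "here"
[1,4] N  >  k=3
[4,5] (S\(S\PP))\N  lex  "from"
[1,5] S\(S\PP)  <  k=4
[0,5] S  <  k=1

[0,5] S   <
  [0,1] "ate" : S\PP
  [1,5] S\(S\PP)   <
    [1,4] N   >
      [1,3] N/(N/NP)   <
        [1,2] "on" : N
        [2,3] "some" : (N/(N/NP))\N
      [3,4] "here" : N/NP
    [4,5] "from" : (S\(S\PP))\N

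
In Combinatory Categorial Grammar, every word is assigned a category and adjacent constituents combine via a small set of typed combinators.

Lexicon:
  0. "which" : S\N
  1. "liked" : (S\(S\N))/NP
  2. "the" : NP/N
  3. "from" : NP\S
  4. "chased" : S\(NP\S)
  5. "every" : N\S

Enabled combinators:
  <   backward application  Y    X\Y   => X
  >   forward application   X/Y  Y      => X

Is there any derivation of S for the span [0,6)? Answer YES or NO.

[0,6] S   <
  [0,1] "which" : S\N
  [1,6] S\(S\N)   >
    [1,2] "liked" : (S\(S\N))/NP
    [2,6] NP   >
      [2,3] "the" : NP/N
      [3,6] N   <
        [3,5] S   <
          [3,4] "from" : NP\S
          [4,5] "chased" : S\(NP\S)
        [5,6] "every" : N\S

YES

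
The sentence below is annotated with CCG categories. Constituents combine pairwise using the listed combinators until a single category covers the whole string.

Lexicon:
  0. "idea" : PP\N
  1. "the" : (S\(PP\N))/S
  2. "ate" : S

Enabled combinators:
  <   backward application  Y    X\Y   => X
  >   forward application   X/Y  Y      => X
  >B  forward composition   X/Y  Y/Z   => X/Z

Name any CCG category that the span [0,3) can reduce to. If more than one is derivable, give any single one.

[0,3] S   <
  [0,1] "idea" : PP\N
  [1,3] S\(PP\N)   >
    [1,2] "the" : (S\(PP\N))/S
    [2,3] "ate" : S

S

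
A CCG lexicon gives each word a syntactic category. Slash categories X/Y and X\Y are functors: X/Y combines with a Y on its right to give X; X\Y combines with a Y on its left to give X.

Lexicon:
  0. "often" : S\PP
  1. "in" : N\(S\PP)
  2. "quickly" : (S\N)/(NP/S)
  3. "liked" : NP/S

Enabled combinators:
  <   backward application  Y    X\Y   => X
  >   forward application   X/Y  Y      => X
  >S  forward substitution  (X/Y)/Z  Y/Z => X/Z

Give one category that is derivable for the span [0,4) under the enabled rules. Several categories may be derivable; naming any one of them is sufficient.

S

[0,4] S   <
  [0,2] N   <
    [0,1] "often" : S\PP
    [1,2] "in" : N\(S\PP)
  [2,4] S\N   >
    [2,3] "quickly" : (S\N)/(NP/S)
    [3,4] "liked" : NP/S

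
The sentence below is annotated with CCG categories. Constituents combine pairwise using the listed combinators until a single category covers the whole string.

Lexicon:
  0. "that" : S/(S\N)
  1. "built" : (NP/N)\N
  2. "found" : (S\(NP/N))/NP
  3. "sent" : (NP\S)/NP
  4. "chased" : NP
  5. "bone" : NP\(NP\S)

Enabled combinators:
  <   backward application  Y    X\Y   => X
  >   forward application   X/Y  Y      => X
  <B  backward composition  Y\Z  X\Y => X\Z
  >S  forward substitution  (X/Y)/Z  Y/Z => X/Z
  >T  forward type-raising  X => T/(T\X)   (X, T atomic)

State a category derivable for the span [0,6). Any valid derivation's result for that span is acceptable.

[0,6] S   >
  [0,1] "that" : S/(S\N)
  [1,6] S\N   <B
    [1,2] "built" : (NP/N)\N
    [2,6] S\(NP/N)   >
      [2,3] "found" : (S\(NP/N))/NP
      [3,6] NP   <
        [3,5] NP\S   >
          [3,4] "sent" : (NP\S)/NP
          [4,5] "chased" : NP
        [5,6] "bone" : NP\(NP\S)

S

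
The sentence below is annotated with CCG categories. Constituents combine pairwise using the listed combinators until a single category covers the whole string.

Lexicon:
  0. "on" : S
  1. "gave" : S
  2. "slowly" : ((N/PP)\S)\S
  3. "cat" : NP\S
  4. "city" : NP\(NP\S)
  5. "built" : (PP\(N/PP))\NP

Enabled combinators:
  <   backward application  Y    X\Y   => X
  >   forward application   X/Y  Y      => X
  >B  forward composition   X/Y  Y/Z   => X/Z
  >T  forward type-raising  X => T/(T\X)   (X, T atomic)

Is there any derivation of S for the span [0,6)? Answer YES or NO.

NO

S S ((N/PP)\S)\S NP\S NP\(NP\S) (PP\(N/PP))\NP
CKY chart[0,6] = {N/(N\PP), NP/(NP\PP), PP, PP/(PP\PP), S/(S\PP)}; S ∉ chart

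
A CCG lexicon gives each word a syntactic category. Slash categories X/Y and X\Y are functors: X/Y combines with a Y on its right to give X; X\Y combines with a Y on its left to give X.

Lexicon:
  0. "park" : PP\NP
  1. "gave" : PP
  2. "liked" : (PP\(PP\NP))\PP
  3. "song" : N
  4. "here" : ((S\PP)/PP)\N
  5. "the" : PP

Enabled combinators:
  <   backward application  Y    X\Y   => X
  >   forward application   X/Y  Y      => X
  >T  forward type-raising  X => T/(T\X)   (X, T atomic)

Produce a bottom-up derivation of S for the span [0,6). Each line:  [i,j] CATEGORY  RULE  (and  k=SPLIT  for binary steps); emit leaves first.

[0,6] S   <
  [0,3] PP   <
    [0,1] "park" : PP\NP
    [1,3] PP\(PP\NP)   <
      [1,2] "gave" : PP
      [2,3] "liked" : (PP\(PP\NP))\PP
  [3,6] S\PP   >
    [3,5] (S\PP)/PP   <
      [3,4] "song" : N
      [4,5] "here" : ((S\PP)/PP)\N
    [5,6] "the" : PP

[0,1] PP\NP  lex  "park"
[1,2] PP  lex  "gave"
[2,3] (PP\(PP\NP))\PP  lex  "liked"
[1,3] PP\(PP\NP)  <  k=2
[0,3] PP  <  k=1
[3,4] N  lex  "song"
[4,5] ((S\PP)/PP)\N  lex  "here"
[3,5] (S\PP)/PP  <  k=4
[5,6] PP  lex  "the"
[3,6] S\PP  >  k=5
[0,6] S  <  k=3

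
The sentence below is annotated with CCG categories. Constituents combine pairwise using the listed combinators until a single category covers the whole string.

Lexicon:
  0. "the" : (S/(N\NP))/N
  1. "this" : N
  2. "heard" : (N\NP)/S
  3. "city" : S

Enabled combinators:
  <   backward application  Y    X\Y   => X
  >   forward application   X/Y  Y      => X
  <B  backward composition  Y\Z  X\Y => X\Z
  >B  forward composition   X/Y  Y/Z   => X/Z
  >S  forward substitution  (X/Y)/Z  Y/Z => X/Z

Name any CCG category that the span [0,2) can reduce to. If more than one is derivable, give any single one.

[0,4] S   >
  [0,2] S/(N\NP)   >
    [0,1] "the" : (S/(N\NP))/N
    [1,2] "this" : N
  [2,4] N\NP   >
    [2,3] "heard" : (N\NP)/S
    [3,4] "city" : S

S/(N\NP)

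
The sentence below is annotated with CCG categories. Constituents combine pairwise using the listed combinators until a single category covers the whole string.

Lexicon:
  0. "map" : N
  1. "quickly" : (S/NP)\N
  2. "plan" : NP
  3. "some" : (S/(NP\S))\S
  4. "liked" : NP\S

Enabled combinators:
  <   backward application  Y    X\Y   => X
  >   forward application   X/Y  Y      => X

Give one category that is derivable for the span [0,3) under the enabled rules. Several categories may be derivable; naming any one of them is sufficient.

[0,5] S   >
  [0,4] S/(NP\S)   <
    [0,3] S   >
      [0,2] S/NP   <
        [0,1] "map" : N
        [1,2] "quickly" : (S/NP)\N
      [2,3] "plan" : NP
    [3,4] "some" : (S/(NP\S))\S
  [4,5] "liked" : NP\S

S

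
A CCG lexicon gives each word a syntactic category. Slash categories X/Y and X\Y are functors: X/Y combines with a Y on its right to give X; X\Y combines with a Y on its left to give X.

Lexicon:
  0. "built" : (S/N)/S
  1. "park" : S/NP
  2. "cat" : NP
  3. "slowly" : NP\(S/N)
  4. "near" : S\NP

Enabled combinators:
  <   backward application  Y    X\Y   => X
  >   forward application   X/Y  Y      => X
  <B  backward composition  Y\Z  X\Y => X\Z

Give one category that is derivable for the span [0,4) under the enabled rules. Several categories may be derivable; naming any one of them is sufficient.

[0,5] S   <
  [0,4] NP   <
    [0,3] S/N   >
      [0,1] "built" : (S/N)/S
      [1,3] S   >
        [1,2] "park" : S/NP
        [2,3] "cat" : NP
    [3,4] "slowly" : NP\(S/N)
  [4,5] "near" : S\NP

NP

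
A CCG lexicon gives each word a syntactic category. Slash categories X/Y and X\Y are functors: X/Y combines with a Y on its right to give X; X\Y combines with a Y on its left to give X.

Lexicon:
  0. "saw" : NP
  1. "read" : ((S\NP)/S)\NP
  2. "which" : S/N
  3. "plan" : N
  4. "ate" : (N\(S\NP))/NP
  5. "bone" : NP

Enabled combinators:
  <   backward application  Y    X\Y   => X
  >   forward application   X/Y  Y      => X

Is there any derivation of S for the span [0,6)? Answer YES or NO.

NO

NP ((S\NP)/S)\NP S/N N (N\(S\NP))/NP NP
CKY chart[0,6] = {N}; S ∉ chart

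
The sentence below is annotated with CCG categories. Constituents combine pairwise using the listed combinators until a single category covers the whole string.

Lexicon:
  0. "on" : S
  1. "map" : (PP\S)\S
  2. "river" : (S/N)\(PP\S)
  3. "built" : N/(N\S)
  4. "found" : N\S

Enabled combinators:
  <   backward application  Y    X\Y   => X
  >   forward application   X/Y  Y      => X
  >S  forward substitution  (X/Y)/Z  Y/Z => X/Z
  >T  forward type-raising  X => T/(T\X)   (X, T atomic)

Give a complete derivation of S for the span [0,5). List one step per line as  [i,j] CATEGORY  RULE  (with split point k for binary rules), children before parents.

[0,5] S   >
  [0,3] S/N   <
    [0,2] PP\S   <
      [0,1] "on" : S
      [1,2] "map" : (PP\S)\S
    [2,3] "river" : (S/N)\(PP\S)
  [3,5] N   >
    [3,4] "built" : N/(N\S)
    [4,5] "found" : N\S

[0,1] S  lex  "on"
[1,2] (PP\S)\S  lex  "map"
[0,2] PP\S  <  k=1
[2,3] (S/N)\(PP\S)  lex  "river"
[0,3] S/N  <  k=2
[3,4] N/(N\S)  lex  "built"
[4,5] N\S  lex  "found"
[3,5] N  >  k=4
[0,5] S  >  k=3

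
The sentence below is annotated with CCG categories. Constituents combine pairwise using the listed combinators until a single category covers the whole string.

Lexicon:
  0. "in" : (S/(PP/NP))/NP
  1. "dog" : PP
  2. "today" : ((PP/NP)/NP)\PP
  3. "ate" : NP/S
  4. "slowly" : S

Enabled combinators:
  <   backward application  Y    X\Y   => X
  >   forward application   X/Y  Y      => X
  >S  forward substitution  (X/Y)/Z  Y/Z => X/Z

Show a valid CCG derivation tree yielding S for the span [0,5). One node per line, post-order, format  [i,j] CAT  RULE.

[0,5] S   >
  [0,3] S/NP   >S
    [0,1] "in" : (S/(PP/NP))/NP
    [1,3] (PP/NP)/NP   <
      [1,2] "dog" : PP
      [2,3] "today" : ((PP/NP)/NP)\PP
  [3,5] NP   >
    [3,4] "ate" : NP/S
    [4,5] "slowly" : S

[0,1] (S/(PP/NP))/NP  lex  "in"
[1,2] PP  lex  "dog"
[2,3] ((PP/NP)/NP)\PP  lex  "today"
[1,3] (PP/NP)/NP  <  k=2
[0,3] S/NP  >S  k=1
[3,4] NP/S  lex  "ate"
[4,5] S  lex  "slowly"
[3,5] NP  >  k=4
[0,5] S  >  k=3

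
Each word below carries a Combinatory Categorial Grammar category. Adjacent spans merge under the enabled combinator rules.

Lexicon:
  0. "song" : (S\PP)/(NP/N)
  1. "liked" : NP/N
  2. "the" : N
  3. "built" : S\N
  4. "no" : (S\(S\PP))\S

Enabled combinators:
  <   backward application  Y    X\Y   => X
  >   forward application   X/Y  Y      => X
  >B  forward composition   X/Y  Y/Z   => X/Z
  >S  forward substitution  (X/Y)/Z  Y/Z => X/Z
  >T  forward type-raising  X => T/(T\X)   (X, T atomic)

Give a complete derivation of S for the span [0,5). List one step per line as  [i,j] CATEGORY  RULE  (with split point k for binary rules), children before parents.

[0,5] S   <
  [0,2] S\PP   >
    [0,1] "song" : (S\PP)/(NP/N)
    [1,2] "liked" : NP/N
  [2,5] S\(S\PP)   <
    [2,4] S   <
      [2,3] "the" : N
      [3,4] "built" : S\N
    [4,5] "no" : (S\(S\PP))\S

[0,1] (S\PP)/(NP/N)  lex  "song"
[1,2] NP/N  lex  "liked"
[0,2] S\PP  >  k=1
[2,3] N  lex  "the"
[3,4] S\N  lex  "built"
[2,4] S  <  k=3
[4,5] (S\(S\PP))\S  lex  "no"
[2,5] S\(S\PP)  <  k=4
[0,5] S  <  k=2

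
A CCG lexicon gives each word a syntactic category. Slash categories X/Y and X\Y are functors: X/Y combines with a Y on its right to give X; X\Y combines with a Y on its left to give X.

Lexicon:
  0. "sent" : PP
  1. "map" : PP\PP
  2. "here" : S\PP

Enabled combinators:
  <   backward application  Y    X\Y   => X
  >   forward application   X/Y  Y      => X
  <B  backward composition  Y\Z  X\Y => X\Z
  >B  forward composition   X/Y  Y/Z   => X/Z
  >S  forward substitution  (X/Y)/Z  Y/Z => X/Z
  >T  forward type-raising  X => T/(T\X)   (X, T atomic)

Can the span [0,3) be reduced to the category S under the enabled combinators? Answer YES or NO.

[0,3] S   >
  [0,1] S/(S\PP)   >T
    [0,1] "sent" : PP
  [1,3] S\PP   <B
    [1,2] "map" : PP\PP
    [2,3] "here" : S\PP

YES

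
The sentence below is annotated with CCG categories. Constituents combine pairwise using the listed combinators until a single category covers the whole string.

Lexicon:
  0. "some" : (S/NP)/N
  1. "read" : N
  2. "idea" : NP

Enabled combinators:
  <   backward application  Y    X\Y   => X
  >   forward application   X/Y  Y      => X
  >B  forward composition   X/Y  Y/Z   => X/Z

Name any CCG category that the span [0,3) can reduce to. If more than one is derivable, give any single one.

[0,3] S   >
  [0,2] S/NP   >
    [0,1] "some" : (S/NP)/N
    [1,2] "read" : N
  [2,3] "idea" : NP

S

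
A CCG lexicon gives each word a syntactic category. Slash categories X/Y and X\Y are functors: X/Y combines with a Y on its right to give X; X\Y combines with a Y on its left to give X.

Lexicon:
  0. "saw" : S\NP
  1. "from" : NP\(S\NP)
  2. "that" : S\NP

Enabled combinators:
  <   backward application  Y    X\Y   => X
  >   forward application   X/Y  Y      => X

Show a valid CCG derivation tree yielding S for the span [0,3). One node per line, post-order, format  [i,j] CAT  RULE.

[0,3] S   <
  [0,2] NP   <
    [0,1] "saw" : S\NP
    [1,2] "from" : NP\(S\NP)
  [2,3] "that" : S\NP

[0,1] S\NP  lex  "saw"
[1,2] NP\(S\NP)  lex  "from"
[0,2] NP  <  k=1
[2,3] S\NP  lex  "that"
[0,3] S  <  k=2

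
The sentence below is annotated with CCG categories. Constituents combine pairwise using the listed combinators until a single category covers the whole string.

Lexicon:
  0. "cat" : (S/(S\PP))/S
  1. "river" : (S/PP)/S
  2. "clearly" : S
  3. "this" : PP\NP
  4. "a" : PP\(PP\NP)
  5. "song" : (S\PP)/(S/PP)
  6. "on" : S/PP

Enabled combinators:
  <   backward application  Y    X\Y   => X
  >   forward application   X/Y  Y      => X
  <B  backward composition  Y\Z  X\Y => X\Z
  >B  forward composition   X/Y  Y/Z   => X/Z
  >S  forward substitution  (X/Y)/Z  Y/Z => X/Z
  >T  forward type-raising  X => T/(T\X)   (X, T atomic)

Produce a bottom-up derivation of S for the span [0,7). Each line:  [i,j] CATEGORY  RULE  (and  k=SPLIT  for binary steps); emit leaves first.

[0,7] S   >
  [0,5] S/(S\PP)   >
    [0,1] "cat" : (S/(S\PP))/S
    [1,5] S   >
      [1,3] S/PP   >
        [1,2] "river" : (S/PP)/S
        [2,3] "clearly" : S
      [3,5] PP   <
        [3,4] "this" : PP\NP
        [4,5] "a" : PP\(PP\NP)
  [5,7] S\PP   >
    [5,6] "song" : (S\PP)/(S/PP)
    [6,7] "on" : S/PP

[0,1] (S/(S\PP))/S  lex  "cat"
[1,2] (S/PP)/S  lex  "river"
[2,3] S  lex  "clearly"
[1,3] S/PP  >  k=2
[3,4] PP\NP  lex  "this"
[4,5] PP\(PP\NP)  lex  "a"
[3,5] PP  <  k=4
[1,5] S  >  k=3
[0,5] S/(S\PP)  >  k=1
[5,6] (S\PP)/(S/PP)  lex  "song"
[6,7] S/PP  lex  "on"
[5,7] S\PP  >  k=6
[0,7] S  >  k=5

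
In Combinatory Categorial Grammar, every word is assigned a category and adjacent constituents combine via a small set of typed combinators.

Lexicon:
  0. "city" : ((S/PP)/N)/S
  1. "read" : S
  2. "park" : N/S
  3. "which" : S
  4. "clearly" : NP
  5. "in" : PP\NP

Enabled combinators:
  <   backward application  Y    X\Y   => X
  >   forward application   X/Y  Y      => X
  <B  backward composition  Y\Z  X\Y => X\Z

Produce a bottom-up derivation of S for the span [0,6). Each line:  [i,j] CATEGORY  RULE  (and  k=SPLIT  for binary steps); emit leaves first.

[0,1] ((S/PP)/N)/S  lex  "city"
[1,2] S  lex  "read"
[0,2] (S/PP)/N  >  k=1
[2,3] N/S  lex  "park"
[3,4] S  lex  "which"
[2,4] N  >  k=3
[0,4] S/PP  >  k=2
[4,5] NP  lex  "clearly"
[5,6] PP\NP  lex  "in"
[4,6] PP  <  k=5
[0,6] S  >  k=4

[0,6] S   >
  [0,4] S/PP   >
    [0,2] (S/PP)/N   >
      [0,1] "city" : ((S/PP)/N)/S
      [1,2] "read" : S
    [2,4] N   >
      [2,3] "park" : N/S
      [3,4] "which" : S
  [4,6] PP   <
    [4,5] "clearly" : NP
    [5,6] "in" : PP\NP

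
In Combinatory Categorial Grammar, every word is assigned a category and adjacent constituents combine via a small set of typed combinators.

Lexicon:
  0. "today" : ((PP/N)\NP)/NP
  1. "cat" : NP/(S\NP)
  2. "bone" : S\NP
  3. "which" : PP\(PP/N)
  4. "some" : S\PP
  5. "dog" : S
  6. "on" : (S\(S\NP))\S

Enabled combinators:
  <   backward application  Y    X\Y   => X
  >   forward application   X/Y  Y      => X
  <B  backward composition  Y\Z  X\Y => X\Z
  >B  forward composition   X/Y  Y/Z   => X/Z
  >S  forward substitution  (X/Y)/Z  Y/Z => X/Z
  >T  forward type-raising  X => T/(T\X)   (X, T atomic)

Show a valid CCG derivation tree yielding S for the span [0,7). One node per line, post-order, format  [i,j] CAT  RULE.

[0,7] S   <
  [0,5] S\NP   <B
    [0,4] PP\NP   <B
      [0,3] (PP/N)\NP   >
        [0,1] "today" : ((PP/N)\NP)/NP
        [1,3] NP   >
          [1,2] "cat" : NP/(S\NP)
          [2,3] "bone" : S\NP
      [3,4] "which" : PP\(PP/N)
    [4,5] "some" : S\PP
  [5,7] S\(S\NP)   <
    [5,6] "dog" : S
    [6,7] "on" : (S\(S\NP))\S

[0,1] ((PP/N)\NP)/NP  lex  "today"
[1,2] NP/(S\NP)  lex  "cat"
[2,3] S\NP  lex  "bone"
[1,3] NP  >  k=2
[0,3] (PP/N)\NP  >  k=1
[3,4] PP\(PP/N)  lex  "which"
[0,4] PP\NP  <B  k=3
[4,5] S\PP  lex  "some"
[0,5] S\NP  <B  k=4
[5,6] S  lex  "dog"
[6,7] (S\(S\NP))\S  lex  "on"
[5,7] S\(S\NP)  <  k=6
[0,7] S  <  k=5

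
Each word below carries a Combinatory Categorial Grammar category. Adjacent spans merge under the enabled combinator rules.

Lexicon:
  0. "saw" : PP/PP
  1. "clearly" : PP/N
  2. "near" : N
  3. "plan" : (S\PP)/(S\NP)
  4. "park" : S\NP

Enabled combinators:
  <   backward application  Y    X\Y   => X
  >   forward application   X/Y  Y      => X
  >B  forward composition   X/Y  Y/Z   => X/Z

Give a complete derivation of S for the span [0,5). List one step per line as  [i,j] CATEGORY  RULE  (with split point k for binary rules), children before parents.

[0,1] PP/PP  lex  "saw"
[1,2] PP/N  lex  "clearly"
[0,2] PP/N  >B  k=1
[2,3] N  lex  "near"
[0,3] PP  >  k=2
[3,4] (S\PP)/(S\NP)  lex  "plan"
[4,5] S\NP  lex  "park"
[3,5] S\PP  >  k=4
[0,5] S  <  k=3

[0,5] S   <
  [0,3] PP   >
    [0,2] PP/N   >B
      [0,1] "saw" : PP/PP
      [1,2] "clearly" : PP/N
    [2,3] "near" : N
  [3,5] S\PP   >
    [3,4] "plan" : (S\PP)/(S\NP)
    [4,5] "park" : S\NP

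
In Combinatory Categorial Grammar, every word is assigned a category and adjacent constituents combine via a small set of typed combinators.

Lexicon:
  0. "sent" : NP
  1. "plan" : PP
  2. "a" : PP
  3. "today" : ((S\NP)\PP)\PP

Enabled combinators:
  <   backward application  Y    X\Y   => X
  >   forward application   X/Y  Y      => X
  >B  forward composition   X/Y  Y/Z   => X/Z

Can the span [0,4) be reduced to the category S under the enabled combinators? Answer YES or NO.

[0,4] S   <
  [0,1] "sent" : NP
  [1,4] S\NP   <
    [1,2] "plan" : PP
    [2,4] (S\NP)\PP   <
      [2,3] "a" : PP
      [3,4] "today" : ((S\NP)\PP)\PP

YES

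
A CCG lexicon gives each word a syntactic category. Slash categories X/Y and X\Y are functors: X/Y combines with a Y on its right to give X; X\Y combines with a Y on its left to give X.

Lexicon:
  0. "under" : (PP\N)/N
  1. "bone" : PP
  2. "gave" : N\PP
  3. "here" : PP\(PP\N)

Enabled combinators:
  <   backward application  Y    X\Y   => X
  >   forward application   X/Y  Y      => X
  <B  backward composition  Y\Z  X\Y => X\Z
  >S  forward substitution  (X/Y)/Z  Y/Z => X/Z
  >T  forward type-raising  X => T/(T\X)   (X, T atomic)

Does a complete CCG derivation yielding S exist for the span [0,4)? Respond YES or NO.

NO

(PP\N)/N PP N\PP PP\(PP\N)
CKY chart[0,4] = {N/(N\PP), NP/(NP\PP), PP, PP/(PP\PP), S/(S\PP)}; S ∉ chart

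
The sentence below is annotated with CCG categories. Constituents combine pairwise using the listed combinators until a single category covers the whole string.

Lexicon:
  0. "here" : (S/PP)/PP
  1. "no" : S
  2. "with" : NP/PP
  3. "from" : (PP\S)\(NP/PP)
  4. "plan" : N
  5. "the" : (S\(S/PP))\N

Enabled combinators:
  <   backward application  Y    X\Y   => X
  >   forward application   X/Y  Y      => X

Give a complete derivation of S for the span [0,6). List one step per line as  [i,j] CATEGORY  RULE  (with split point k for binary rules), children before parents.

[0,6] S   <
  [0,4] S/PP   >
    [0,1] "here" : (S/PP)/PP
    [1,4] PP   <
      [1,2] "no" : S
      [2,4] PP\S   <
        [2,3] "with" : NP/PP
        [3,4] "from" : (PP\S)\(NP/PP)
  [4,6] S\(S/PP)   <
    [4,5] "plan" : N
    [5,6] "the" : (S\(S/PP))\N

[0,1] (S/PP)/PP  lex  "here"
[1,2] S  lex  "no"
[2,3] NP/PP  lex  "with"
[3,4] (PP\S)\(NP/PP)  lex  "from"
[2,4] PP\S  <  k=3
[1,4] PP  <  k=2
[0,4] S/PP  >  k=1
[4,5] N  lex  "plan"
[5,6] (S\(S/PP))\N  lex  "the"
[4,6] S\(S/PP)  <  k=5
[0,6] S  <  k=4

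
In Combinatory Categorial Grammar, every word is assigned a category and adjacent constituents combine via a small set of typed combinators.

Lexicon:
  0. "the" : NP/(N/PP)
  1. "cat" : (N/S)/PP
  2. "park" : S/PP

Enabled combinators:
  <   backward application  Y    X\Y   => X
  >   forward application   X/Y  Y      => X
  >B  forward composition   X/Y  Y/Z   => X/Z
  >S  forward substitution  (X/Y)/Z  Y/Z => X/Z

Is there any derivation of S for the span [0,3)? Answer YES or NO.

NO

NP/(N/PP) (N/S)/PP S/PP
CKY chart[0,3] = {NP}; S ∉ chart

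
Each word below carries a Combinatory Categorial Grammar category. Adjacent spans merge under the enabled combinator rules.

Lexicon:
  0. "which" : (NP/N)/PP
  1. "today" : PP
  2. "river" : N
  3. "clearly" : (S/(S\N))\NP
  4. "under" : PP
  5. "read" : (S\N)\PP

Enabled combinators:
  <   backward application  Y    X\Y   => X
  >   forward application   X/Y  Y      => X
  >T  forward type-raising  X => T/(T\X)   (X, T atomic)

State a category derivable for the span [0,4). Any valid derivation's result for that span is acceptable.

S/(S\N)

[0,6] S   >
  [0,4] S/(S\N)   <
    [0,3] NP   >
      [0,2] NP/N   >
        [0,1] "which" : (NP/N)/PP
        [1,2] "today" : PP
      [2,3] "river" : N
    [3,4] "clearly" : (S/(S\N))\NP
  [4,6] S\N   <
    [4,5] "under" : PP
    [5,6] "read" : (S\N)\PP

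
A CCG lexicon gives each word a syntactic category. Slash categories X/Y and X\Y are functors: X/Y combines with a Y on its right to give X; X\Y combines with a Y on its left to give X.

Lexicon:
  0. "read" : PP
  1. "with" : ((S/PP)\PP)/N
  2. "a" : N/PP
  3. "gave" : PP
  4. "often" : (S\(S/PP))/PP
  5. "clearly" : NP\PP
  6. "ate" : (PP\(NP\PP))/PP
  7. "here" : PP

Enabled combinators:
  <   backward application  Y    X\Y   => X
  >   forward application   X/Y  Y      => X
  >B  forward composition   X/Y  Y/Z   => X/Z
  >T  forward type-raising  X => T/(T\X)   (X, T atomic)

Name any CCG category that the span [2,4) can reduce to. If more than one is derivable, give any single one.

N

[0,8] S   <
  [0,4] S/PP   <
    [0,1] "read" : PP
    [1,4] (S/PP)\PP   >
      [1,2] "with" : ((S/PP)\PP)/N
      [2,4] N   >
        [2,3] "a" : N/PP
        [3,4] "gave" : PP
  [4,8] S\(S/PP)   >
    [4,5] "often" : (S\(S/PP))/PP
    [5,8] PP   <
      [5,6] "clearly" : NP\PP
      [6,8] PP\(NP\PP)   >
        [6,7] "ate" : (PP\(NP\PP))/PP
        [7,8] "here" : PP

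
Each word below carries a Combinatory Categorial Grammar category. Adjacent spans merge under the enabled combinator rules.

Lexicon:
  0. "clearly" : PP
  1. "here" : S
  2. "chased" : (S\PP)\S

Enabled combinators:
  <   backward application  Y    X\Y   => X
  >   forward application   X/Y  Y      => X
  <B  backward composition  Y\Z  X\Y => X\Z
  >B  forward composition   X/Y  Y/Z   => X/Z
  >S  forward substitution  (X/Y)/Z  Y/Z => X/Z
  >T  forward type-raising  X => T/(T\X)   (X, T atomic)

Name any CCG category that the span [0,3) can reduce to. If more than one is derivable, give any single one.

[0,3] S   >
  [0,1] S/(S\PP)   >T
    [0,1] "clearly" : PP
  [1,3] S\PP   <
    [1,2] "here" : S
    [2,3] "chased" : (S\PP)\S

S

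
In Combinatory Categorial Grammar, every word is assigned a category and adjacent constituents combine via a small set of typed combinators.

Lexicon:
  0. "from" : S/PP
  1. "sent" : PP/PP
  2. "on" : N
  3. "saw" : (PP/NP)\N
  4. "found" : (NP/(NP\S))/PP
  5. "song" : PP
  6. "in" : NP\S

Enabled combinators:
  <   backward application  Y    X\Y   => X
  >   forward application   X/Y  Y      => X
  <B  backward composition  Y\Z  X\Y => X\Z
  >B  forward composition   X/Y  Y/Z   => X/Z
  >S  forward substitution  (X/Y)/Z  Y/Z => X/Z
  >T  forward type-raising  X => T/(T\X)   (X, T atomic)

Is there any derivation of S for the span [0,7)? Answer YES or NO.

[0,7] S   >
  [0,2] S/PP   >B
    [0,1] "from" : S/PP
    [1,2] "sent" : PP/PP
  [2,7] PP   >
    [2,4] PP/NP   <
      [2,3] "on" : N
      [3,4] "saw" : (PP/NP)\N
    [4,7] NP   >
      [4,6] NP/(NP\S)   >
        [4,5] "found" : (NP/(NP\S))/PP
        [5,6] "song" : PP
      [6,7] "in" : NP\S

YES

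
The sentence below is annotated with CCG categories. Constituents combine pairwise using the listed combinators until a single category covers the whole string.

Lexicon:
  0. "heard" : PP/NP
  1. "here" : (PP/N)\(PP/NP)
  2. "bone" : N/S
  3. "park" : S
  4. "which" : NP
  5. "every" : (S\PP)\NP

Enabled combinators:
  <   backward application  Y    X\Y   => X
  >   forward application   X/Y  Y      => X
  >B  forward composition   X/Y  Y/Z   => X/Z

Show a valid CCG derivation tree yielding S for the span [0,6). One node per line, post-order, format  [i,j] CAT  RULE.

[0,6] S   <
  [0,4] PP   >
    [0,2] PP/N   <
      [0,1] "heard" : PP/NP
      [1,2] "here" : (PP/N)\(PP/NP)
    [2,4] N   >
      [2,3] "bone" : N/S
      [3,4] "park" : S
  [4,6] S\PP   <
    [4,5] "which" : NP
    [5,6] "every" : (S\PP)\NP

[0,1] PP/NP  lex  "heard"
[1,2] (PP/N)\(PP/NP)  lex  "here"
[0,2] PP/N  <  k=1
[2,3] N/S  lex  "bone"
[3,4] S  lex  "park"
[2,4] N  >  k=3
[0,4] PP  >  k=2
[4,5] NP  lex  "which"
[5,6] (S\PP)\NP  lex  "every"
[4,6] S\PP  <  k=5
[0,6] S  <  k=4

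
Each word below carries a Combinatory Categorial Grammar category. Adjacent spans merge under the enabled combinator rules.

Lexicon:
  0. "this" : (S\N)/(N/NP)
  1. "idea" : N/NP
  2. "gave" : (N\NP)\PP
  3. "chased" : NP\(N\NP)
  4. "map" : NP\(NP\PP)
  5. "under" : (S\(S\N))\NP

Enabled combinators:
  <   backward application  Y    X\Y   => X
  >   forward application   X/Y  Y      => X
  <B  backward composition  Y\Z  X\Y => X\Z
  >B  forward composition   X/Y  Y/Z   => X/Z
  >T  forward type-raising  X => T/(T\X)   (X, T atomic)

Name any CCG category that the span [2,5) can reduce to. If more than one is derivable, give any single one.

NP

[0,6] S   <
  [0,2] S\N   >
    [0,1] "this" : (S\N)/(N/NP)
    [1,2] "idea" : N/NP
  [2,6] S\(S\N)   <
    [2,5] NP   <
      [2,4] NP\PP   <B
        [2,3] "gave" : (N\NP)\PP
        [3,4] "chased" : NP\(N\NP)
      [4,5] "map" : NP\(NP\PP)
    [5,6] "under" : (S\(S\N))\NP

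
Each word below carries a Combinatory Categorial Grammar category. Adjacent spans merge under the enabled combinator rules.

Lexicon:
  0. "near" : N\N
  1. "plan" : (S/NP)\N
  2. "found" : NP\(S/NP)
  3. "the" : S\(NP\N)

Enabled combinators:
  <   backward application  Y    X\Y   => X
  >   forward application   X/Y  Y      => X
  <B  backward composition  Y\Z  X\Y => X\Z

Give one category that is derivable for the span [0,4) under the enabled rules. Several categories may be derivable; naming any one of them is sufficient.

S

[0,4] S   <
  [0,3] NP\N   <B
    [0,1] "near" : N\N
    [1,3] NP\N   <B
      [1,2] "plan" : (S/NP)\N
      [2,3] "found" : NP\(S/NP)
  [3,4] "the" : S\(NP\N)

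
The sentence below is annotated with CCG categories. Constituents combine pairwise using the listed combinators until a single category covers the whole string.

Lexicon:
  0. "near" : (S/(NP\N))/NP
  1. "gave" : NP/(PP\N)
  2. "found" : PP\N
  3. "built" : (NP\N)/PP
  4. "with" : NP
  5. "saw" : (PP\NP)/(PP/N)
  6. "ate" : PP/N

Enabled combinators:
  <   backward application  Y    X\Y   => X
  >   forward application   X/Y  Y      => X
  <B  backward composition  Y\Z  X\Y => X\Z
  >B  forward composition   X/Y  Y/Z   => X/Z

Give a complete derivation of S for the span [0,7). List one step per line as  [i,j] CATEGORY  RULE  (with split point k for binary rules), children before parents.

[0,1] (S/(NP\N))/NP  lex  "near"
[1,2] NP/(PP\N)  lex  "gave"
[2,3] PP\N  lex  "found"
[1,3] NP  >  k=2
[0,3] S/(NP\N)  >  k=1
[3,4] (NP\N)/PP  lex  "built"
[0,4] S/PP  >B  k=3
[4,5] NP  lex  "with"
[5,6] (PP\NP)/(PP/N)  lex  "saw"
[6,7] PP/N  lex  "ate"
[5,7] PP\NP  >  k=6
[4,7] PP  <  k=5
[0,7] S  >  k=4

[0,7] S   >
  [0,4] S/PP   >B
    [0,3] S/(NP\N)   >
      [0,1] "near" : (S/(NP\N))/NP
      [1,3] NP   >
        [1,2] "gave" : NP/(PP\N)
        [2,3] "found" : PP\N
    [3,4] "built" : (NP\N)/PP
  [4,7] PP   <
    [4,5] "with" : NP
    [5,7] PP\NP   >
      [5,6] "saw" : (PP\NP)/(PP/N)
      [6,7] "ate" : PP/N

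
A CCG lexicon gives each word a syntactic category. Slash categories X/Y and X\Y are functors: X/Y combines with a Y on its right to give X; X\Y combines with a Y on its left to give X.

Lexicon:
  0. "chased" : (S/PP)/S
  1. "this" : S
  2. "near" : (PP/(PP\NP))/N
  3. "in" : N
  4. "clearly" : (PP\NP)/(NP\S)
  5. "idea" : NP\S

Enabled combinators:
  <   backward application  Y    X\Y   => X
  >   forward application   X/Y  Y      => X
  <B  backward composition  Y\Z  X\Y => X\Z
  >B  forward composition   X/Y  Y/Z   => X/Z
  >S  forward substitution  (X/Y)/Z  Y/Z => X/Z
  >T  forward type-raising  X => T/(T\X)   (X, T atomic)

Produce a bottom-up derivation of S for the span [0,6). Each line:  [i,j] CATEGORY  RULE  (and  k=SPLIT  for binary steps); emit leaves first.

[0,1] (S/PP)/S  lex  "chased"
[1,2] S  lex  "this"
[0,2] S/PP  >  k=1
[2,3] (PP/(PP\NP))/N  lex  "near"
[3,4] N  lex  "in"
[2,4] PP/(PP\NP)  >  k=3
[4,5] (PP\NP)/(NP\S)  lex  "clearly"
[5,6] NP\S  lex  "idea"
[4,6] PP\NP  >  k=5
[2,6] PP  >  k=4
[0,6] S  >  k=2

[0,6] S   >
  [0,2] S/PP   >
    [0,1] "chased" : (S/PP)/S
    [1,2] "this" : S
  [2,6] PP   >
    [2,4] PP/(PP\NP)   >
      [2,3] "near" : (PP/(PP\NP))/N
      [3,4] "in" : N
    [4,6] PP\NP   >
      [4,5] "clearly" : (PP\NP)/(NP\S)
      [5,6] "idea" : NP\S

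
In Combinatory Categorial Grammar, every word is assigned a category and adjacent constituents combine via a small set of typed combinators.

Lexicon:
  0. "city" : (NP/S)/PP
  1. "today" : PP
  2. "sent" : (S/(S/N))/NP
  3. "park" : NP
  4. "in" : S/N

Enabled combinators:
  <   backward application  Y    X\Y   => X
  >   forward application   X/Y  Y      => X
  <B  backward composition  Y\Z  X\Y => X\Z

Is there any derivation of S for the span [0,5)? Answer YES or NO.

(NP/S)/PP PP (S/(S/N))/NP NP S/N
CKY chart[0,5] = {NP}; S ∉ chart

NO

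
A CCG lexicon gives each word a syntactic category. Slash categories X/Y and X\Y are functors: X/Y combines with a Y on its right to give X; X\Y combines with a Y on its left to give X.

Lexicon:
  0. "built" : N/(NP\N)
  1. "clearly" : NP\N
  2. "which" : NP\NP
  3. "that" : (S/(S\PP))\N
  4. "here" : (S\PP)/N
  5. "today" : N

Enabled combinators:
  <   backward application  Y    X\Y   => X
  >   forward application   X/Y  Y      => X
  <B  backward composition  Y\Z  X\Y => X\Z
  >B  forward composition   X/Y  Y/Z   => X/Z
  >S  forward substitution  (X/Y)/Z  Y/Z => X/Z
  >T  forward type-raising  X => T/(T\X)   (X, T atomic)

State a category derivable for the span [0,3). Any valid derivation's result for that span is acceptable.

[0,6] S   >
  [0,4] S/(S\PP)   <
    [0,3] N   >
      [0,1] "built" : N/(NP\N)
      [1,3] NP\N   <B
        [1,2] "clearly" : NP\N
        [2,3] "which" : NP\NP
    [3,4] "that" : (S/(S\PP))\N
  [4,6] S\PP   >
    [4,5] "here" : (S\PP)/N
    [5,6] "today" : N

N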